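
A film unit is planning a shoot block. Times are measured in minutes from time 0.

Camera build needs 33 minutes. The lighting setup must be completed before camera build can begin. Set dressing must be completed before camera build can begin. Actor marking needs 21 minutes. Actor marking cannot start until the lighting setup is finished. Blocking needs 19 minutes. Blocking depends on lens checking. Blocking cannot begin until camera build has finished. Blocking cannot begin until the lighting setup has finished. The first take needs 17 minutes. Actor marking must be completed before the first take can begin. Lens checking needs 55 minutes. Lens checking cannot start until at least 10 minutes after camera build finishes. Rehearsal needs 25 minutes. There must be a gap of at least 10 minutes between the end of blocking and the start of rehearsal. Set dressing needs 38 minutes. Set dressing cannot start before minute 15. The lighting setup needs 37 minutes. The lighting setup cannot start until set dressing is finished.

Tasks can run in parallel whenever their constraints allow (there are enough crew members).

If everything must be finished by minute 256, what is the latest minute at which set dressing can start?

To finish by minute 256, rehearsal (duration 25) must start no later than minute 231.
Blocking has to be done before rehearsal (must start by minute 231, minus 10-minute gap → minute 221). That means finishing by minute 221, i.e. starting by 221 − 19 = minute 202.
Lens checking must finish before blocking (must start by minute 202). With a 55-minute duration, lens checking must start by 202 − 55 = minute 147.
Camera build has several dependents: lens checking (must start by minute 147, minus 10-minute gap → minute 137); blocking (must start by minute 202). The earliest of those limits is minute 137, so camera build must start by 137 − 33 = minute 104.
The first take must finish by minute 256; it takes 17 minutes, so it must start by 256 − 17 = minute 239.
Actor marking feeds into the first take (must start by minute 239); so actor marking must finish by minute 239 and therefore start by minute 218.
The lighting setup must finish in time for camera build (must start by minute 104); blocking (must start by minute 202); actor marking (must start by minute 218). The tightest is minute 104, so the lighting setup must start by 104 − 37 = minute 67.
Set dressing has several dependents: the lighting setup (must start by minute 67); camera build (must start by minute 104). The earliest of those limits is minute 67, so set dressing must start by 67 − 38 = minute 29.

29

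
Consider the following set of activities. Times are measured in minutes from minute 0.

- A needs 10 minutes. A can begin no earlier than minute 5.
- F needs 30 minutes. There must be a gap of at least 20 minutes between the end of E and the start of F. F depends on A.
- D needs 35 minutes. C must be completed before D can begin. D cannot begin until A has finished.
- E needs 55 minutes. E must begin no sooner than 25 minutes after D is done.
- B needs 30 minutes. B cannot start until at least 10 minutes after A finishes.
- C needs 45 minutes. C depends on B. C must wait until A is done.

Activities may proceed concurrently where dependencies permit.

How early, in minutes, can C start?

A cannot begin until its own release at minute 5. It runs from minute 5 to 5 + 10 = minute 15.
B waits on A (finishes minute 15, plus 10-minute gap → minute 25), so it starts at minute 25 and finishes at 25 + 30 = minute 55.
C waits on B (finishes minute 55); A (finishes minute 15). The latest of these is minute 55, which is the earliest C can start.

55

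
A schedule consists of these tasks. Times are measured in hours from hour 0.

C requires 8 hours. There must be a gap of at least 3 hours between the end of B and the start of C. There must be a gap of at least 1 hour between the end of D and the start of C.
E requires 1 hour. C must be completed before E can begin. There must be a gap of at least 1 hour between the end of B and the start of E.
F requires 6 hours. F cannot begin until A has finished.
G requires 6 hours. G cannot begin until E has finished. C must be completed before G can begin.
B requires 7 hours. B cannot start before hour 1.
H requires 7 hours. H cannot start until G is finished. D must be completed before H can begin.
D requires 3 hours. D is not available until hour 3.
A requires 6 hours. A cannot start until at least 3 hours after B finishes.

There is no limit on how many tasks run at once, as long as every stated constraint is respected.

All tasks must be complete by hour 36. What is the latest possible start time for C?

14

To finish by hour 36, H (duration 7) must start no later than hour 29.
G feeds into H (must start by hour 29); so G must finish by hour 29 and therefore start by hour 23.
Since G (must start by hour 23) depends on it, E must finish by hour 23. Backing off its 1-hour duration gives a latest start of hour 22.
For C: E (must start by hour 22); G (must start by hour 23). The most restrictive is hour 22; with an 8-hour duration, C must start by hour 14.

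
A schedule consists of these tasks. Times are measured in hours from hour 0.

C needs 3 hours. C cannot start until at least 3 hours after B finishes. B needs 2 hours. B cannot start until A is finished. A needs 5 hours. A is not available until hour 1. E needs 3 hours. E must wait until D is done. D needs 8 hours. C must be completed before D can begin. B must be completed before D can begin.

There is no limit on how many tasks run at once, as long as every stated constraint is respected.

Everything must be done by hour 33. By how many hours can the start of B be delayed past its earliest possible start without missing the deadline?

A cannot begin until its own release at hour 1. It runs from hour 1 to 1 + 5 = hour 6.
After A (finishes hour 6), B can start at hour 6 and finishes at hour 8.

Working backward from the deadline:
To finish by hour 33, E (duration 3) must start no later than hour 30.
D has to be done before E (must start by hour 30). That means finishing by hour 30, i.e. starting by 30 − 8 = hour 22.
Since D (must start by hour 22) depends on it, C must finish by hour 22. Backing off its 3-hour duration gives a latest start of hour 19.
For B: C (must start by hour 19, minus 3-hour gap → hour 16); D (must start by hour 22). The most restrictive is hour 16; with a 2-hour duration, B must start by hour 14.
So B can start as early as hour 6 and as late as hour 14, giving 14 − 6 = 8 hours of slack.

8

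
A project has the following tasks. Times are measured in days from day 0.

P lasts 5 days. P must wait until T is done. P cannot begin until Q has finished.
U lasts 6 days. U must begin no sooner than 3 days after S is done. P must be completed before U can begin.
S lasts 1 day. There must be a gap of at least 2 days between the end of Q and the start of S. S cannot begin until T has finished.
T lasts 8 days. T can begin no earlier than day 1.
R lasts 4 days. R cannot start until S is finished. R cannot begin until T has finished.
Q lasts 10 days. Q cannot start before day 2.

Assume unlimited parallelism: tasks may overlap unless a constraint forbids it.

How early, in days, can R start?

15

After its own release at day 1, T can start at day 1 and finishes at day 9.
After its own release at day 2, Q can start at day 2 and finishes at day 12.
S needs all of Q (finishes day 12, plus 2-day gap → day 14); T (finishes day 9). That puts its earliest start at day 14; it finishes at 14 + 1 = day 15.
R waits on S (finishes day 15); T (finishes day 9). The latest of these is day 15, which is the earliest R can start.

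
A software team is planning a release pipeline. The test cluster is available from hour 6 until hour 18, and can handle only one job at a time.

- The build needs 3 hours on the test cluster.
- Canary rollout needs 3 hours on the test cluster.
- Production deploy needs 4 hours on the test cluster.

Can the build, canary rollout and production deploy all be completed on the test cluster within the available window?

Yes

The test cluster window is 18 − 6 = 12 hours.
Running back to back, the jobs need 3 + 3 + 4 = 10 hours on the test cluster.
Since 10 ≤ 12, they fit within the window.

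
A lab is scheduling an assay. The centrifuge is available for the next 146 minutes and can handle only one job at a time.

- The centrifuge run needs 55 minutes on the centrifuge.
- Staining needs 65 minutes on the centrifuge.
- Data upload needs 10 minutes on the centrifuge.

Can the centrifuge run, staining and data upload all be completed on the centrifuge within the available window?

Yes

Running back to back, the jobs need 55 + 65 + 10 = 130 minutes on the centrifuge.
Since 130 ≤ 146, they fit within the window.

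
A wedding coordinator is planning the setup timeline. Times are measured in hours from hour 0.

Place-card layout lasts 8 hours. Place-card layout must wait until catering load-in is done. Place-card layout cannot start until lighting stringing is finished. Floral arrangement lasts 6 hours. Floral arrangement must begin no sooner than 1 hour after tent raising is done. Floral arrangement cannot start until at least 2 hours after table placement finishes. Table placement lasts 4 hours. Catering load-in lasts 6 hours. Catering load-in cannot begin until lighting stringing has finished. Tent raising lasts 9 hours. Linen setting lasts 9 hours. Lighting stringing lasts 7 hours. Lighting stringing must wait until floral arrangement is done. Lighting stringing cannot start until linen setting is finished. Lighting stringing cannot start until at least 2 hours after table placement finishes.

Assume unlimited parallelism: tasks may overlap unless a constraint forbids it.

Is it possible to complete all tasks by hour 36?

Nothing blocks linen setting, so it runs from hour 0 to hour 9.
Table placement has no prerequisites, so it starts at hour 0 and finishes at hour 4.
Tent raising can start immediately at hour 0; it finishes at hour 9.
For floral arrangement: tent raising (finishes hour 9, plus 1-hour gap → hour 10); table placement (finishes hour 4, plus 2-hour gap → hour 6). Taking the maximum gives a start of hour 10, and it finishes at 10 + 6 = hour 16.
Lighting stringing cannot start until floral arrangement (finishes hour 16); linen setting (finishes hour 9); table placement (finishes hour 4, plus 2-hour gap → hour 6). The controlling bound is hour 16, so lighting stringing finishes at 16 + 7 = hour 23.
Catering load-in cannot begin until lighting stringing (finishes hour 23). It runs from hour 23 to 23 + 6 = hour 29.
Place-card layout needs all of catering load-in (finishes hour 29); lighting stringing (finishes hour 23). That puts its earliest start at hour 29; it finishes at 29 + 8 = hour 37.
The earliest everything can be done is hour 37, which is after the deadline of 36, so it is not possible.

No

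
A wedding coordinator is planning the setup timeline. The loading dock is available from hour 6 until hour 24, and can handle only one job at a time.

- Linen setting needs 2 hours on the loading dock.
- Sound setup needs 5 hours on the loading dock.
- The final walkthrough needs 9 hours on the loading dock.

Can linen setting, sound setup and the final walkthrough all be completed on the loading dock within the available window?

The loading dock window is 24 − 6 = 18 hours.
Running back to back, the jobs need 2 + 5 + 9 = 16 hours on the loading dock.
Since 16 ≤ 18, they fit within the window.

Yes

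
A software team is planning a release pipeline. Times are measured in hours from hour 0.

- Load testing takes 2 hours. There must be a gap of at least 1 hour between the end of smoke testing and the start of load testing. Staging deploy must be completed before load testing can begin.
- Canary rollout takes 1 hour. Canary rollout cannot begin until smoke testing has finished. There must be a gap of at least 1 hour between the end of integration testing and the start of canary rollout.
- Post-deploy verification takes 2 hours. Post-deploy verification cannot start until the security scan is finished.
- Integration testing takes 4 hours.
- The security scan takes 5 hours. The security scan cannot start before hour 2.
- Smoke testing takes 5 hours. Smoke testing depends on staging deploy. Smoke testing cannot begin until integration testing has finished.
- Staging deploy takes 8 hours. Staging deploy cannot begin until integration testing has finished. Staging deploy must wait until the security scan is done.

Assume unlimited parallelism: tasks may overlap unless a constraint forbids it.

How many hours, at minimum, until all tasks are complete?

The security scan cannot begin until its own release at hour 2. It runs from hour 2 to 2 + 5 = hour 7.
After the security scan (finishes hour 7), post-deploy verification can start at hour 7 and finishes at hour 9.
Integration testing has no prerequisites, so it starts at hour 0 and finishes at hour 4.
Staging deploy has to wait for integration testing (finishes hour 4); the security scan (finishes hour 7). The latest of these is hour 7, so staging deploy runs hour 7 to 7 + 8 = hour 15.
Smoke testing has to wait for staging deploy (finishes hour 15); integration testing (finishes hour 4). The latest of these is hour 15, so smoke testing runs hour 15 to 15 + 5 = hour 20.
Load testing needs all of smoke testing (finishes hour 20, plus 1-hour gap → hour 21); staging deploy (finishes hour 15). That puts its earliest start at hour 21; it finishes at 21 + 2 = hour 23.
Canary rollout cannot start until smoke testing (finishes hour 20); integration testing (finishes hour 4, plus 1-hour gap → hour 5). The controlling bound is hour 20, so canary rollout finishes at 20 + 1 = hour 21.
All tasks are finished once the last one completes. Finish times: Integration testing at 4, The security scan at 7, Staging deploy at 15, Smoke testing at 20, Canary rollout at 21, Load testing at 23, Post-deploy verification at 9. The latest is hour 23.

23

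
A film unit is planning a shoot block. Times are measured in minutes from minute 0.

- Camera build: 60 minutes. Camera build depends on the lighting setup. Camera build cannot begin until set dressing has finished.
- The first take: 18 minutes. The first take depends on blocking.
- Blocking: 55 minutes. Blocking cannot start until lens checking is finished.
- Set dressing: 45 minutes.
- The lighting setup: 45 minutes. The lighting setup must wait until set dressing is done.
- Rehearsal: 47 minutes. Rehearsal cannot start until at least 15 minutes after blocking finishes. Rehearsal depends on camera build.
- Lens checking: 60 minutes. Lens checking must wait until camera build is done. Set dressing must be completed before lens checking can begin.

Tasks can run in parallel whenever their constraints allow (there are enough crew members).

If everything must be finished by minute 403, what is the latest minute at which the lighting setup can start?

Nothing follows rehearsal; the deadline of minute 403 is its only limit. It must start by 403 − 47 = minute 356.
To finish by minute 403, the first take (duration 18) must start no later than minute 385.
Blocking must finish in time for rehearsal (must start by minute 356, minus 15-minute gap → minute 341); the first take (must start by minute 385). The tightest is minute 341, so blocking must start by 341 − 55 = minute 286.
Lens checking feeds into blocking (must start by minute 286); so lens checking must finish by minute 286 and therefore start by minute 226.
Camera build feeds lens checking (must start by minute 226); rehearsal (must start by minute 356). Taking the minimum, camera build must finish by minute 226 and start by 226 − 60 = minute 166.
The lighting setup feeds into camera build (must start by minute 166); so the lighting setup must finish by minute 166 and therefore start by minute 121.

121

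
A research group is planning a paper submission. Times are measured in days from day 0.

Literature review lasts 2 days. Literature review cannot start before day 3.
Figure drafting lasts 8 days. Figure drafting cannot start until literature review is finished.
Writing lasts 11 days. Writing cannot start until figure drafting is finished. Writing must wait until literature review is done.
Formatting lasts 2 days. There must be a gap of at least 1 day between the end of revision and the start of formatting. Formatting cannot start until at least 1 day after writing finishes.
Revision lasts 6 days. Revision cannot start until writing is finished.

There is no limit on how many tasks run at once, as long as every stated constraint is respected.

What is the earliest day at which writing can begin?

Literature review cannot begin until its own release at day 3. It runs from day 3 to 3 + 2 = day 5.
Figure drafting cannot begin until literature review (finishes day 5). It runs from day 5 to 5 + 8 = day 13.
Writing waits on figure drafting (finishes day 13); literature review (finishes day 5). The latest of these is day 13, which is the earliest writing can start.

13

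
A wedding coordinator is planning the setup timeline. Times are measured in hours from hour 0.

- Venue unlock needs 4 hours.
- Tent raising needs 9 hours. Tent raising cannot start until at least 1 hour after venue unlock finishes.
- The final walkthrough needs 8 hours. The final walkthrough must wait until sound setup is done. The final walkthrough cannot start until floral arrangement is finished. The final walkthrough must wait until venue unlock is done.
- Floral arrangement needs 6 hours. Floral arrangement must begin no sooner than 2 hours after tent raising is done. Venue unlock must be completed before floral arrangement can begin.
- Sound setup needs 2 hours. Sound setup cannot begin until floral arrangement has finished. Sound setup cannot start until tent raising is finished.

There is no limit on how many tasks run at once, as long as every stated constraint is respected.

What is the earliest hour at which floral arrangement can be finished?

22

Nothing blocks venue unlock, so it runs from hour 0 to hour 4.
After venue unlock (finishes hour 4, plus 1-hour gap → hour 5), tent raising can start at hour 5 and finishes at hour 14.
For floral arrangement: tent raising (finishes hour 14, plus 2-hour gap → hour 16); venue unlock (finishes hour 4). Taking the maximum gives a start of hour 16, and it finishes at 16 + 6 = hour 22.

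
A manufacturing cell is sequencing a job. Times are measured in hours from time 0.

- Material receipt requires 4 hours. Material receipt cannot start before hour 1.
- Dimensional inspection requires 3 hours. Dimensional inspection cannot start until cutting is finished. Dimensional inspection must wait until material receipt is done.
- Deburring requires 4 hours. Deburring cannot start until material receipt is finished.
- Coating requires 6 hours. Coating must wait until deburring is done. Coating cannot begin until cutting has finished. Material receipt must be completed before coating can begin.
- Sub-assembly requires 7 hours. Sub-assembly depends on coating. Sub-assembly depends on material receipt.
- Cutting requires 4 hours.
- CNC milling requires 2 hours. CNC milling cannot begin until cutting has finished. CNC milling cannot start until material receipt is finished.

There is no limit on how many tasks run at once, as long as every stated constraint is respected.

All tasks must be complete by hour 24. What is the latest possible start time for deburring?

7

Nothing follows sub-assembly; the deadline of hour 24 is its only limit. It must start by 24 − 7 = hour 17.
Since sub-assembly (must start by hour 17) depends on it, coating must finish by hour 17. Backing off its 6-hour duration gives a latest start of hour 11.
Deburring has to be done before coating (must start by hour 11). That means finishing by hour 11, i.e. starting by 11 − 4 = hour 7.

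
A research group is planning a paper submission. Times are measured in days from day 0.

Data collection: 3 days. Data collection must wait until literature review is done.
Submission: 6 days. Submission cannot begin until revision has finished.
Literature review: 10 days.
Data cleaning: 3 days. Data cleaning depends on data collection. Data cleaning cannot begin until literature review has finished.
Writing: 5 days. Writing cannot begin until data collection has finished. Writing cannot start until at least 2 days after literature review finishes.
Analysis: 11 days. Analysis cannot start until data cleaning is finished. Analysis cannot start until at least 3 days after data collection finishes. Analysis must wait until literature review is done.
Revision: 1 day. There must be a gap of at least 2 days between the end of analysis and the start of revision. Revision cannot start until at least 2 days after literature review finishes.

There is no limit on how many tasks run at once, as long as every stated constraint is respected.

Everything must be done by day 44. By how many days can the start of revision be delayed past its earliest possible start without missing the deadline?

8

Literature review has no prerequisites, so it starts at day 0 and finishes at day 10.
Data collection waits on literature review (finishes day 10), so it starts at day 10 and finishes at 10 + 3 = day 13.
Data cleaning has to wait for data collection (finishes day 13); literature review (finishes day 10). The latest of these is day 13, so data cleaning runs day 13 to 13 + 3 = day 16.
Analysis needs all of data cleaning (finishes day 16); data collection (finishes day 13, plus 3-day gap → day 16); literature review (finishes day 10). That puts its earliest start at day 16; it finishes at 16 + 11 = day 27.
Revision has to wait for analysis (finishes day 27, plus 2-day gap → day 29); literature review (finishes day 10, plus 2-day gap → day 12). The latest of these is day 29, so revision runs day 29 to 29 + 1 = day 30.

Working backward from the deadline:
Submission must finish by day 44; it takes 6 days, so it must start by 44 − 6 = day 38.
Since submission (must start by day 38) depends on it, revision must finish by day 38. Backing off its 1-day duration gives a latest start of day 37.
So revision can start as early as day 29 and as late as day 37, giving 37 − 29 = 8 days of slack.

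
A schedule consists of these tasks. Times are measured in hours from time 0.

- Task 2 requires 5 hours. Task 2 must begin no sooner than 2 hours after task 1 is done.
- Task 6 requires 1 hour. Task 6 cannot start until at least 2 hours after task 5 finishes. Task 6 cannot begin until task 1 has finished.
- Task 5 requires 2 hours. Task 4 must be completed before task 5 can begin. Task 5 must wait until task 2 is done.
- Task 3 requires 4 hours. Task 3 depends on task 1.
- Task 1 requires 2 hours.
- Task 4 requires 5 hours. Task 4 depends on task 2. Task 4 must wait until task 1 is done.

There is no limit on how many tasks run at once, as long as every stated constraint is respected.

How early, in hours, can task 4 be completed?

14

Nothing blocks task 1, so it runs from hour 0 to hour 2.
Task 2 waits on task 1 (finishes hour 2, plus 2-hour gap → hour 4), so it starts at hour 4 and finishes at 4 + 5 = hour 9.
Task 4 has to wait for task 2 (finishes hour 9); task 1 (finishes hour 2). The latest of these is hour 9, so task 4 runs hour 9 to 9 + 5 = hour 14.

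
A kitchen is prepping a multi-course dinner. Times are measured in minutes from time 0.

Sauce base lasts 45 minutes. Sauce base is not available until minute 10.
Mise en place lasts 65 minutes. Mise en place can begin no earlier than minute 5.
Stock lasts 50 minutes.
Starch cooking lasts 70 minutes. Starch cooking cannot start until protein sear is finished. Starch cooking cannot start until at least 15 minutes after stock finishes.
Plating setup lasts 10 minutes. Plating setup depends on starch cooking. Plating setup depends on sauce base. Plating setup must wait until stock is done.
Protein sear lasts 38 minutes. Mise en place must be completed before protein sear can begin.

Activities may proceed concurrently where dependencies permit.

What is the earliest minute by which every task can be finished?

188

Sauce base waits on its own release at minute 10, so it starts at minute 10 and finishes at 10 + 45 = minute 55.
Nothing blocks stock, so it runs from minute 0 to minute 50.
Mise en place cannot begin until its own release at minute 5. It runs from minute 5 to 5 + 65 = minute 70.
Protein sear waits on mise en place (finishes minute 70), so it starts at minute 70 and finishes at 70 + 38 = minute 108.
For starch cooking: protein sear (finishes minute 108); stock (finishes minute 50, plus 15-minute gap → minute 65). Taking the maximum gives a start of minute 108, and it finishes at 108 + 70 = minute 178.
For plating setup: starch cooking (finishes minute 178); sauce base (finishes minute 55); stock (finishes minute 50). Taking the maximum gives a start of minute 178, and it finishes at 178 + 10 = minute 188.
All tasks are finished once the last one completes. Finish times: Mise en place at 70, Stock at 50, Sauce base at 55, Protein sear at 108, Starch cooking at 178, Plating setup at 188. The latest is minute 188.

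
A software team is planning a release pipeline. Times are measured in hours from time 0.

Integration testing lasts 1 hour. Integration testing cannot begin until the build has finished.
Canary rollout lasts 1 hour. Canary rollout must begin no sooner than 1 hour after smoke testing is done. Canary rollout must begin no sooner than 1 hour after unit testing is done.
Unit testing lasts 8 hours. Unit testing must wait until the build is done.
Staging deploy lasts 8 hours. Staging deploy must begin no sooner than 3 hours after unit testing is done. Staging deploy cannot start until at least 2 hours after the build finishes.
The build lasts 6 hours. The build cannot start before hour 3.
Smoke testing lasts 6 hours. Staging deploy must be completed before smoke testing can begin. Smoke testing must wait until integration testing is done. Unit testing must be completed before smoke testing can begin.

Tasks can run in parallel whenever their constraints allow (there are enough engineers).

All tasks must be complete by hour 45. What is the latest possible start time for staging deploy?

Nothing follows canary rollout; the deadline of hour 45 is its only limit. It must start by 45 − 1 = hour 44.
Smoke testing feeds into canary rollout (must start by hour 44, minus 1-hour gap → hour 43); so smoke testing must finish by hour 43 and therefore start by hour 37.
Staging deploy feeds into smoke testing (must start by hour 37); so staging deploy must finish by hour 37 and therefore start by hour 29.

29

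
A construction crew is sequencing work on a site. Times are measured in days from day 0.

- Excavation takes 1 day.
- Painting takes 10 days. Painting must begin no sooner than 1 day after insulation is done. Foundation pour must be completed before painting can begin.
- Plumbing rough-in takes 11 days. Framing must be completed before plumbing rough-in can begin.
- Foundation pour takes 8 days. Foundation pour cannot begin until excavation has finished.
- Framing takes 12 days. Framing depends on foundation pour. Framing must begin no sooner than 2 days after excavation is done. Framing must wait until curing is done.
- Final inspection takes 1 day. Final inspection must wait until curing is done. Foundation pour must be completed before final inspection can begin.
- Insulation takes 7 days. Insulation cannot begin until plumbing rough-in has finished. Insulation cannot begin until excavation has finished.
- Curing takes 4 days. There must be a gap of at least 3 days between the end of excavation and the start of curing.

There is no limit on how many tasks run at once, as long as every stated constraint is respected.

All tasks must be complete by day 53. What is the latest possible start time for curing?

Nothing follows painting; the deadline of day 53 is its only limit. It must start by 53 − 10 = day 43.
Since painting (must start by day 43, minus 1-day gap → day 42) depends on it, insulation must finish by day 42. Backing off its 7-day duration gives a latest start of day 35.
Plumbing rough-in feeds into insulation (must start by day 35); so plumbing rough-in must finish by day 35 and therefore start by day 24.
Since plumbing rough-in (must start by day 24) depends on it, framing must finish by day 24. Backing off its 12-day duration gives a latest start of day 12.
Nothing follows final inspection; the deadline of day 53 is its only limit. It must start by 53 − 1 = day 52.
For curing: framing (must start by day 12); final inspection (must start by day 52). The most restrictive is day 12; with a 4-day duration, curing must start by day 8.

8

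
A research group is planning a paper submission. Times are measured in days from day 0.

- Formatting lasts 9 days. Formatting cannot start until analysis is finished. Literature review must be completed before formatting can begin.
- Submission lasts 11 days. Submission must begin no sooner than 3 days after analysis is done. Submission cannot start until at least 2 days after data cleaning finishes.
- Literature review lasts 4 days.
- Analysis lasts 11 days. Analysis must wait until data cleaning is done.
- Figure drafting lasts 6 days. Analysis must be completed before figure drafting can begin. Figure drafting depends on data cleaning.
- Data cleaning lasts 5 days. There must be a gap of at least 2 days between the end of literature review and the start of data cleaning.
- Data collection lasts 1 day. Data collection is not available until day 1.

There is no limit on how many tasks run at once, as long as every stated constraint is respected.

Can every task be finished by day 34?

No

Data collection waits on its own release at day 1, so it starts at day 1 and finishes at 1 + 1 = day 2.
Literature review can start immediately at day 0; it finishes at day 4.
Data cleaning cannot begin until literature review (finishes day 4, plus 2-day gap → day 6). It runs from day 6 to 6 + 5 = day 11.
Analysis cannot begin until data cleaning (finishes day 11). It runs from day 11 to 11 + 11 = day 22.
For submission: analysis (finishes day 22, plus 3-day gap → day 25); data cleaning (finishes day 11, plus 2-day gap → day 13). Taking the maximum gives a start of day 25, and it finishes at 25 + 11 = day 36.
Formatting has to wait for analysis (finishes day 22); literature review (finishes day 4). The latest of these is day 22, so formatting runs day 22 to 22 + 9 = day 31.
For figure drafting: analysis (finishes day 22); data cleaning (finishes day 11). Taking the maximum gives a start of day 22, and it finishes at 22 + 6 = day 28.
The earliest everything can be done is day 36, which is after the deadline of 34, so it is not possible.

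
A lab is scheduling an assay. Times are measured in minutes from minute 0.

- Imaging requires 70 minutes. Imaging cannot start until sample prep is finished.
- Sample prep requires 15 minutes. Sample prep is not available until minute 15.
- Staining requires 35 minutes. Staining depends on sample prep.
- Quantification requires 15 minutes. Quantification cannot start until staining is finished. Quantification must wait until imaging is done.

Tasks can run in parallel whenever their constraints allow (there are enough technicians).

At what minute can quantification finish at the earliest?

115

Sample prep cannot begin until its own release at minute 15. It runs from minute 15 to 15 + 15 = minute 30.
Imaging waits on sample prep (finishes minute 30), so it starts at minute 30 and finishes at 30 + 70 = minute 100.
Staining waits on sample prep (finishes minute 30), so it starts at minute 30 and finishes at 30 + 35 = minute 65.
Quantification needs all of staining (finishes minute 65); imaging (finishes minute 100). That puts its earliest start at minute 100; it finishes at 100 + 15 = minute 115.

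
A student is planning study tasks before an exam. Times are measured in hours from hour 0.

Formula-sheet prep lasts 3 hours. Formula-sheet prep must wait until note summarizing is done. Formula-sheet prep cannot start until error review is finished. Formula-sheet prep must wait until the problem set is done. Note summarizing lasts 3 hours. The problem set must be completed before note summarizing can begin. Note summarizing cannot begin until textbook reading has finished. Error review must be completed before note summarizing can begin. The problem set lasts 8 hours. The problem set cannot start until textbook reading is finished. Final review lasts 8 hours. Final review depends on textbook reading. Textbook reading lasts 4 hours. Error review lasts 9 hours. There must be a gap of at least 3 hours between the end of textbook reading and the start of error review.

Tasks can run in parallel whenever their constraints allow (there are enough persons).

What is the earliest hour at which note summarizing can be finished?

19

Textbook reading has no prerequisites, so it starts at hour 0 and finishes at hour 4.
After textbook reading (finishes hour 4, plus 3-hour gap → hour 7), error review can start at hour 7 and finishes at hour 16.
The problem set waits on textbook reading (finishes hour 4), so it starts at hour 4 and finishes at 4 + 8 = hour 12.
Note summarizing cannot start until the problem set (finishes hour 12); textbook reading (finishes hour 4); error review (finishes hour 16). The controlling bound is hour 16, so note summarizing finishes at 16 + 3 = hour 19.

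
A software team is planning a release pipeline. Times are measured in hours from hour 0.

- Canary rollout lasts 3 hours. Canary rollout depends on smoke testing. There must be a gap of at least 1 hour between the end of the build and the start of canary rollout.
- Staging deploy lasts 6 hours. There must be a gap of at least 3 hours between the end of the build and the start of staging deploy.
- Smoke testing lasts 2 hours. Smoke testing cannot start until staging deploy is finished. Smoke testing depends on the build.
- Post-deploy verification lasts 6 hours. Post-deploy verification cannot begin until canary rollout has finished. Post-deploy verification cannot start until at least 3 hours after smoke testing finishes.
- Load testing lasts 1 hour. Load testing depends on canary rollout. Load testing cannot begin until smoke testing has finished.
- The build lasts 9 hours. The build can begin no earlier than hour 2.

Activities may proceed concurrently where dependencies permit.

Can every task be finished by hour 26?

After its own release at hour 2, the build can start at hour 2 and finishes at hour 11.
After the build (finishes hour 11, plus 3-hour gap → hour 14), staging deploy can start at hour 14 and finishes at hour 20.
Smoke testing cannot start until staging deploy (finishes hour 20); the build (finishes hour 11). The controlling bound is hour 20, so smoke testing finishes at 20 + 2 = hour 22.
Canary rollout needs all of smoke testing (finishes hour 22); the build (finishes hour 11, plus 1-hour gap → hour 12). That puts its earliest start at hour 22; it finishes at 22 + 3 = hour 25.
Post-deploy verification cannot start until canary rollout (finishes hour 25); smoke testing (finishes hour 22, plus 3-hour gap → hour 25). The controlling bound is hour 25, so post-deploy verification finishes at 25 + 6 = hour 31.
Load testing cannot start until canary rollout (finishes hour 25); smoke testing (finishes hour 22). The controlling bound is hour 25, so load testing finishes at 25 + 1 = hour 26.
The earliest everything can be done is hour 31, which is after the deadline of 26, so it is not possible.

No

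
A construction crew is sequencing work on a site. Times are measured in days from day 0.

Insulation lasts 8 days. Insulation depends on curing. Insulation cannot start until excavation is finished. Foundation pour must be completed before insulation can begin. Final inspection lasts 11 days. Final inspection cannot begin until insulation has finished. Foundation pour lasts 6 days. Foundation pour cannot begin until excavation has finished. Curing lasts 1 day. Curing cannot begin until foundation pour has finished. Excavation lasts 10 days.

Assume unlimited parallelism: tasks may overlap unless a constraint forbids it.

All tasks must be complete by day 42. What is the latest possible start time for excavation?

6

Final inspection has no dependents, so it just needs to finish by day 42. Starting by 42 − 11 = day 31 achieves that.
Insulation has to be done before final inspection (must start by day 31). That means finishing by day 31, i.e. starting by 31 − 8 = day 23.
Curing feeds into insulation (must start by day 23); so curing must finish by day 23 and therefore start by day 22.
For foundation pour: curing (must start by day 22); insulation (must start by day 23). The most restrictive is day 22; with a 6-day duration, foundation pour must start by day 16.
For excavation: foundation pour (must start by day 16); insulation (must start by day 23). The most restrictive is day 16; with a 10-day duration, excavation must start by day 6.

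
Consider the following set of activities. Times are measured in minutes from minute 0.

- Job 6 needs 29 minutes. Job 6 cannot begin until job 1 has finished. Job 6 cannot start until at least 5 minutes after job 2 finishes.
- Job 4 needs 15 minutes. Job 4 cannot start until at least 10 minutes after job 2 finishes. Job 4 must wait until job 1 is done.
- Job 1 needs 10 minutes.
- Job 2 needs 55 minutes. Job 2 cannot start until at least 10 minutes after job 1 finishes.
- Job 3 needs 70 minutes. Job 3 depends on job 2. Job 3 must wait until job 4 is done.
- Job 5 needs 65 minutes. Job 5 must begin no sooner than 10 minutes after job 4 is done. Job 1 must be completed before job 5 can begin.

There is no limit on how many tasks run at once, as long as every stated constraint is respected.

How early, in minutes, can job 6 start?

80

Job 1 has no prerequisites, so it starts at minute 0 and finishes at minute 10.
After job 1 (finishes minute 10, plus 10-minute gap → minute 20), job 2 can start at minute 20 and finishes at minute 75.
Job 6 waits on job 1 (finishes minute 10); job 2 (finishes minute 75, plus 5-minute gap → minute 80). The latest of these is minute 80, which is the earliest job 6 can start.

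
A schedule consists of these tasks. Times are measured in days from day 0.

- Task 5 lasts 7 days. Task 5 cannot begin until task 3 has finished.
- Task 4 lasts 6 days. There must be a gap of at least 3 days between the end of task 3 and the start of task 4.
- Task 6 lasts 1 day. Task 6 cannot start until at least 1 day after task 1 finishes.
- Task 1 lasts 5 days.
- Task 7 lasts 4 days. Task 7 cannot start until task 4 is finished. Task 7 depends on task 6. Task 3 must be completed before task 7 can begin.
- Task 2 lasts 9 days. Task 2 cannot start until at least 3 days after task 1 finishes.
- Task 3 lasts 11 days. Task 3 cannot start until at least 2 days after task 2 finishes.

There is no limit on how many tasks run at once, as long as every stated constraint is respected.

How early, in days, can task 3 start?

Nothing blocks task 1, so it runs from day 0 to day 5.
Task 2 cannot begin until task 1 (finishes day 5, plus 3-day gap → day 8). It runs from day 8 to 8 + 9 = day 17.
Task 3 waits on task 2 (finishes day 17, plus 2-day gap → day 19), so the earliest it can start is day 19.

19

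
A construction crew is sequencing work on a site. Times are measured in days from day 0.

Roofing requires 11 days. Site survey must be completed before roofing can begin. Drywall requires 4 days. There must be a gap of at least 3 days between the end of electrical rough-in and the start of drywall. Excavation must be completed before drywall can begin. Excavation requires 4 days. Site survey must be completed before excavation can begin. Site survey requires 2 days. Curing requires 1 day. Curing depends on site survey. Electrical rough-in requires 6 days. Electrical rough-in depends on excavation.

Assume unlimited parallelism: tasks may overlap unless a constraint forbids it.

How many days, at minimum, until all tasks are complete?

Nothing blocks site survey, so it runs from day 0 to day 2.
Roofing waits on site survey (finishes day 2), so it starts at day 2 and finishes at 2 + 11 = day 13.
After site survey (finishes day 2), curing can start at day 2 and finishes at day 3.
After site survey (finishes day 2), excavation can start at day 2 and finishes at day 6.
Electrical rough-in waits on excavation (finishes day 6), so it starts at day 6 and finishes at 6 + 6 = day 12.
Drywall needs all of electrical rough-in (finishes day 12, plus 3-day gap → day 15); excavation (finishes day 6). That puts its earliest start at day 15; it finishes at 15 + 4 = day 19.
All tasks are finished once the last one completes. Finish times: Site survey at 2, Excavation at 6, Curing at 3, Roofing at 13, Electrical rough-in at 12, Drywall at 19. The latest is day 19.

19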